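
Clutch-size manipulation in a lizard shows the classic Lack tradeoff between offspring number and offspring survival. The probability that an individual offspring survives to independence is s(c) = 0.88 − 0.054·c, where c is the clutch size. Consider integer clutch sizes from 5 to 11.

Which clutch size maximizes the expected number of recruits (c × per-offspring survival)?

Expected recruits = c × s(c):
  c=5: 5 × 0.610 = 3.050
  c=6: 6 × 0.556 = 3.336
  c=7: 7 × 0.502 = 3.514
  c=8: 8 × 0.448 = 3.584
  c=9: 9 × 0.394 = 3.546
  c=10: 10 × 0.340 = 3.400
  c=11: 11 × 0.286 = 3.146
Maximum at c = 8 (3.584 recruits).

8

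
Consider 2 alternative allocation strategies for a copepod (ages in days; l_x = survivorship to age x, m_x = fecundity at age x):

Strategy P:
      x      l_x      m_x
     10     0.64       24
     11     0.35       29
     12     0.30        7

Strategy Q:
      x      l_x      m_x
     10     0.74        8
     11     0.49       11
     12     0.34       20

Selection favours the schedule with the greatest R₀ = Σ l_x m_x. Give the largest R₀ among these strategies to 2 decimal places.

27.61

Strategy P: R₀ = 0.64×24 + 0.35×29 + 0.30×7 = 27.6100
Strategy Q: R₀ = 0.74×8 + 0.49×11 + 0.34×20 = 18.1100
Highest R₀: strategy P with 27.6100.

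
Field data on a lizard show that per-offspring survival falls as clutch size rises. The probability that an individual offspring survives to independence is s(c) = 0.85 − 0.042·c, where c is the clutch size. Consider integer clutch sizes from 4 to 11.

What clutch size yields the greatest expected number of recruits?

10

Expected recruits = c × s(c):
  c=4: 4 × 0.682 = 2.728
  c=5: 5 × 0.640 = 3.200
  c=6: 6 × 0.598 = 3.588
  c=7: 7 × 0.556 = 3.892
  c=8: 8 × 0.514 = 4.112
  c=9: 9 × 0.472 = 4.248
  c=10: 10 × 0.430 = 4.300
  c=11: 11 × 0.388 = 4.268
Maximum at c = 10 (4.300 recruits).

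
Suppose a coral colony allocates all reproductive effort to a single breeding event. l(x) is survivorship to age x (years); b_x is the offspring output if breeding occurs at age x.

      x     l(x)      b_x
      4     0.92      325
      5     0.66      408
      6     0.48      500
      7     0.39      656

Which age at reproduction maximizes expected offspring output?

Expected offspring if breeding at age x = l(x) × b_x:
  age 4: 0.92 × 325 = 299.000
  age 5: 0.66 × 408 = 269.280
  age 6: 0.48 × 500 = 240.000
  age 7: 0.39 × 656 = 255.840
Maximum at age 4 (299.000).

4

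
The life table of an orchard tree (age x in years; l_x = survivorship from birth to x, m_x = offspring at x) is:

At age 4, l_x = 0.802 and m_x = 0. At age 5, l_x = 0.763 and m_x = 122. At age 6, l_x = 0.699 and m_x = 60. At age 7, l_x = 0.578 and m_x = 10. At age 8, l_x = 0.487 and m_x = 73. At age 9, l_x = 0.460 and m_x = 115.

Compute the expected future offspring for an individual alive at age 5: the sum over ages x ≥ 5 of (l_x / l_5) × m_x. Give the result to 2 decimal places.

300.47

l_5 = 0.763. Conditional survival from age 5 to x is l_x / l_5.
  x=5: (0.763/0.763) × 122 = 122.0000
  x=6: (0.699/0.763) × 60 = 54.9672
  x=7: (0.578/0.763) × 10 = 7.5754
  x=8: (0.487/0.763) × 73 = 46.5937
  x=9: (0.460/0.763) × 115 = 69.3316
Sum = 122.0000 + 54.9672 + 7.5754 + 46.5937 + 69.3316 = 300.4679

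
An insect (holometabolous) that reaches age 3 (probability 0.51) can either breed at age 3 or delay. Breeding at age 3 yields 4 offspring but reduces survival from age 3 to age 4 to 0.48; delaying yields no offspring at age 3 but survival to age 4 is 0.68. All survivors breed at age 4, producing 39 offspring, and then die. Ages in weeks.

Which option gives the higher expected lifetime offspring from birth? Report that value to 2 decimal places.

breed at age 3: R₀ = 0.51 × (4 + 0.48 × 39) = 0.51 × 22.7200 = 11.5872
delay to age 4: R₀ = 0.51 × (0.68 × 39) = 0.51 × 26.5200 = 13.5252
Higher: delay to age 4 (13.5252).

13.53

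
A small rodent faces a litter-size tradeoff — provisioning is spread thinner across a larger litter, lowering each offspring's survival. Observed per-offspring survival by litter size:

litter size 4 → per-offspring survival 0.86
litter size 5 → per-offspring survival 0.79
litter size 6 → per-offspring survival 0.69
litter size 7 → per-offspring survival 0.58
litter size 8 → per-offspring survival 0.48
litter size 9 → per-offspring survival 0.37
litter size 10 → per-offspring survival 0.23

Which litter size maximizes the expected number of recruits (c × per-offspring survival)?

Expected recruits = c × s(c):
  c=4: 4 × 0.86 = 3.440
  c=5: 5 × 0.79 = 3.950
  c=6: 6 × 0.69 = 4.140
  c=7: 7 × 0.58 = 4.060
  c=8: 8 × 0.48 = 3.840
  c=9: 9 × 0.37 = 3.330
  c=10: 10 × 0.23 = 2.300
Maximum at c = 6 (4.140 recruits).

6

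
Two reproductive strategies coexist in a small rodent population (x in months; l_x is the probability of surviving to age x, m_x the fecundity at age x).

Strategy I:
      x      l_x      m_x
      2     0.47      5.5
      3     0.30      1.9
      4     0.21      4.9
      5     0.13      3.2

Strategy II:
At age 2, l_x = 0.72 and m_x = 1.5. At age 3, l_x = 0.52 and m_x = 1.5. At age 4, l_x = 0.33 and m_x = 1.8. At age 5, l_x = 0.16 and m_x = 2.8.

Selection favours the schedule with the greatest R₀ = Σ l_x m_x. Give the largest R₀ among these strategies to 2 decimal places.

4.60

Strategy I: R₀ = 0.47×5.5 + 0.30×1.9 + 0.21×4.9 + 0.13×3.2 = 4.6000
Strategy II: R₀ = 0.72×1.5 + 0.52×1.5 + 0.33×1.8 + 0.16×2.8 = 2.9020
Highest R₀: strategy I with 4.6000.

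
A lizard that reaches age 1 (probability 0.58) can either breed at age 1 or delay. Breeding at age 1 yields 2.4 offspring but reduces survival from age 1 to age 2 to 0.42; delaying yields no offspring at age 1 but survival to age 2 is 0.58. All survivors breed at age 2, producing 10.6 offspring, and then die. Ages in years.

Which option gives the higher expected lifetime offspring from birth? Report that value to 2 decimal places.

3.97

breed at age 1: R₀ = 0.58 × (2.4 + 0.42 × 10.6) = 0.58 × 6.8520 = 3.9742
delay to age 2: R₀ = 0.58 × (0.58 × 10.6) = 0.58 × 6.1480 = 3.5658
Higher: breed at age 1 (3.9742).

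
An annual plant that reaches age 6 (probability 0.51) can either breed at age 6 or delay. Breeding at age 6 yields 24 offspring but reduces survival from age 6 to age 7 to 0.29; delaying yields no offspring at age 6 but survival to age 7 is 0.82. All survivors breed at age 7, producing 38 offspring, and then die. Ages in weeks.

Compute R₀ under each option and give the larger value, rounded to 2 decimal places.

breed at age 6: R₀ = 0.51 × (24 + 0.29 × 38) = 0.51 × 35.0200 = 17.8602
delay to age 7: R₀ = 0.51 × (0.82 × 38) = 0.51 × 31.1600 = 15.8916
Higher: breed at age 6 (17.8602).

17.86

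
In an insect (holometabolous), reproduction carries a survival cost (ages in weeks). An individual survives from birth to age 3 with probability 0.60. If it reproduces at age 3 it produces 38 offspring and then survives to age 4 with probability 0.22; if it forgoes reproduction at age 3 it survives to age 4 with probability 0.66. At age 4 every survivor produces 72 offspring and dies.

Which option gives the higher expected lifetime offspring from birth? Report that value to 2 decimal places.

breed at age 3: R₀ = 0.60 × (38 + 0.22 × 72) = 0.60 × 53.8400 = 32.3040
delay to age 4: R₀ = 0.60 × (0.66 × 72) = 0.60 × 47.5200 = 28.5120
Higher: breed at age 3 (32.3040).

32.30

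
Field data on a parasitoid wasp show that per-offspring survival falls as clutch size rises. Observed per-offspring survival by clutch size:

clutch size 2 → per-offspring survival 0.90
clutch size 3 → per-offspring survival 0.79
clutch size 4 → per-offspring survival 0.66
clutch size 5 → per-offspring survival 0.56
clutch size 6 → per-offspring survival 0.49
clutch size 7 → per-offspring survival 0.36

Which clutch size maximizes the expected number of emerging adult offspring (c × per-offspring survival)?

Expected emerging adult offspring = c × s(c):
  c=2: 2 × 0.90 = 1.800
  c=3: 3 × 0.79 = 2.370
  c=4: 4 × 0.66 = 2.640
  c=5: 5 × 0.56 = 2.800
  c=6: 6 × 0.49 = 2.940
  c=7: 7 × 0.36 = 2.520
Maximum at c = 6 (2.940 emerging adult offspring).

6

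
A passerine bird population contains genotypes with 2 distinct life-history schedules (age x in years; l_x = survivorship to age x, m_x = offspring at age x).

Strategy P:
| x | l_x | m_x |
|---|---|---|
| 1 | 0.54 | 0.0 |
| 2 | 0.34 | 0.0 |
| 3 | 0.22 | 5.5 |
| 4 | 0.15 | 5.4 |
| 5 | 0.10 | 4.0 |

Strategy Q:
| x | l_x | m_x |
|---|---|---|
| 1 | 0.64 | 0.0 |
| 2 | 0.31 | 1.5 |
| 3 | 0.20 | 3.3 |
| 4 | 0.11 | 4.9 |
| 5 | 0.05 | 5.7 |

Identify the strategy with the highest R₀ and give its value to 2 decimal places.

Strategy P: R₀ = 0.54×0.0 + 0.34×0.0 + 0.22×5.5 + 0.15×5.4 + 0.10×4.0 = 2.4200
Strategy Q: R₀ = 0.64×0.0 + 0.31×1.5 + 0.20×3.3 + 0.11×4.9 + 0.05×5.7 = 1.9490
Highest R₀: strategy P with 2.4200.

2.42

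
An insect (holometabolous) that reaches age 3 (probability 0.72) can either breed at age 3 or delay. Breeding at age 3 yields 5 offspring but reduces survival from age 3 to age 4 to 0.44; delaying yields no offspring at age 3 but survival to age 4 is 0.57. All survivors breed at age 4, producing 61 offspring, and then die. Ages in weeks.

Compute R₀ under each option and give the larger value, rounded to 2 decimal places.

breed at age 3: R₀ = 0.72 × (5 + 0.44 × 61) = 0.72 × 31.8400 = 22.9248
delay to age 4: R₀ = 0.72 × (0.57 × 61) = 0.72 × 34.7700 = 25.0344
Higher: delay to age 4 (25.0344).

25.03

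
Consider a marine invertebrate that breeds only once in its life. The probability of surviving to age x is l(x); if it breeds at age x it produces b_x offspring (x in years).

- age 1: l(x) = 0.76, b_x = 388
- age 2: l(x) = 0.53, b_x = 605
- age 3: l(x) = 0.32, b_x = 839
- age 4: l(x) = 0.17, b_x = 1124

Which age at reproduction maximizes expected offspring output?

2

Expected offspring if breeding at age x = l(x) × b_x:
  age 1: 0.76 × 388 = 294.880
  age 2: 0.53 × 605 = 320.650
  age 3: 0.32 × 839 = 268.480
  age 4: 0.17 × 1124 = 191.080
Maximum at age 2 (320.650).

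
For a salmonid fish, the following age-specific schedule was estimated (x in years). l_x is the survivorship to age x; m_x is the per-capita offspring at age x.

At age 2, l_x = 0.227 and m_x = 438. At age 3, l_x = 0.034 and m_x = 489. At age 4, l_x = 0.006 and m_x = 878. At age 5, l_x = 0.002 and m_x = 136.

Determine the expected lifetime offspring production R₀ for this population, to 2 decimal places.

121.59

R₀ = Σ l_x m_x:
  age 2: 0.227 × 438 = 99.4260
  age 3: 0.034 × 489 = 16.6260
  age 4: 0.006 × 878 = 5.2680
  age 5: 0.002 × 136 = 0.2720
R₀ = 99.4260 + 16.6260 + 5.2680 + 0.2720 = 121.5920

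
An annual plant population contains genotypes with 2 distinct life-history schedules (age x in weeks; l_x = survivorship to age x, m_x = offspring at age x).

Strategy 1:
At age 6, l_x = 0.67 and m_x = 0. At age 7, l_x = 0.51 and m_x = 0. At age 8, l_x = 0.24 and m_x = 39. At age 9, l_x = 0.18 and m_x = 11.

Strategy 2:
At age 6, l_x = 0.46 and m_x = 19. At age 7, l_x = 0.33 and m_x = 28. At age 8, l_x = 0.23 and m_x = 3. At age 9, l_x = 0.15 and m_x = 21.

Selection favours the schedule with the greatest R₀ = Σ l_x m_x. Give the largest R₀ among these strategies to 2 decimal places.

Strategy 1: R₀ = 0.67×0 + 0.51×0 + 0.24×39 + 0.18×11 = 11.3400
Strategy 2: R₀ = 0.46×19 + 0.33×28 + 0.23×3 + 0.15×21 = 21.8200
Highest R₀: strategy 2 with 21.8200.

21.82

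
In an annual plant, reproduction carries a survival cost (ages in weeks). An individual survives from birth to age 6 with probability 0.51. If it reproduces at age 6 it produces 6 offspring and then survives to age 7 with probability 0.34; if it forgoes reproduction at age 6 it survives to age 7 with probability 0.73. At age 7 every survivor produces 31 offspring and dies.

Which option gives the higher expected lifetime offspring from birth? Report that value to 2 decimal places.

11.54

breed at age 6: R₀ = 0.51 × (6 + 0.34 × 31) = 0.51 × 16.5400 = 8.4354
delay to age 7: R₀ = 0.51 × (0.73 × 31) = 0.51 × 22.6300 = 11.5413
Higher: delay to age 7 (11.5413).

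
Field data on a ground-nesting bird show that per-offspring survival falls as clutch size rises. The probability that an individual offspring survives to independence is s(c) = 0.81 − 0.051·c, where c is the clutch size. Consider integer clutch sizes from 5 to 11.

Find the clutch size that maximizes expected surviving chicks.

Expected surviving chicks = c × s(c):
  c=5: 5 × 0.555 = 2.775
  c=6: 6 × 0.504 = 3.024
  c=7: 7 × 0.453 = 3.171
  c=8: 8 × 0.402 = 3.216
  c=9: 9 × 0.351 = 3.159
  c=10: 10 × 0.300 = 3.000
  c=11: 11 × 0.249 = 2.739
Maximum at c = 8 (3.216 surviving chicks).

8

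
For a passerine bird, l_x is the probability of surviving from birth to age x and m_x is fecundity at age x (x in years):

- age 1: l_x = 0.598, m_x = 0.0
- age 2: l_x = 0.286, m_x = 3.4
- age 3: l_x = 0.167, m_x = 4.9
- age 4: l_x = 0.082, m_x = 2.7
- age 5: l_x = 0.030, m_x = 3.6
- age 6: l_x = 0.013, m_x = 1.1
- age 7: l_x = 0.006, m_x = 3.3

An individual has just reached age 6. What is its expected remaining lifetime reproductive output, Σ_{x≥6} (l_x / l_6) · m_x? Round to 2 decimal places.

2.62

l_6 = 0.013. Conditional survival from age 6 to x is l_x / l_6.
  x=6: (0.013/0.013) × 1.1 = 1.1000
  x=7: (0.006/0.013) × 3.3 = 1.5231
Sum = 1.1000 + 1.5231 = 2.6231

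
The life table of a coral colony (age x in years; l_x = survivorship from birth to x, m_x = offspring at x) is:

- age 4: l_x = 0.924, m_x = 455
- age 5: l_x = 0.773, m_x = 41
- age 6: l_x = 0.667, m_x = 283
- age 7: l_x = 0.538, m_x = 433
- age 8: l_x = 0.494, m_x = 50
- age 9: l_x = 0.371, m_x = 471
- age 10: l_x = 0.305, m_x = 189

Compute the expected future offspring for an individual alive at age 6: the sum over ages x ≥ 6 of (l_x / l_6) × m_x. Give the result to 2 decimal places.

l_6 = 0.667. Conditional survival from age 6 to x is l_x / l_6.
  x=6: (0.667/0.667) × 283 = 283.0000
  x=7: (0.538/0.667) × 433 = 349.2564
  x=8: (0.494/0.667) × 50 = 37.0315
  x=9: (0.371/0.667) × 471 = 261.9805
  x=10: (0.305/0.667) × 189 = 86.4243
Sum = 283.0000 + 349.2564 + 37.0315 + 261.9805 + 86.4243 = 1017.6927

1017.69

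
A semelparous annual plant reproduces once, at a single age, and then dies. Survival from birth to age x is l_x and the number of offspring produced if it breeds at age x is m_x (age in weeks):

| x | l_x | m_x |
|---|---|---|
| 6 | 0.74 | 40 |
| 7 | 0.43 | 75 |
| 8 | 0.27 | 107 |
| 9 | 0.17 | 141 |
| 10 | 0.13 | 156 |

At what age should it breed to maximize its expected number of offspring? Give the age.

Expected offspring if breeding at age x = l_x × m_x:
  age 6: 0.74 × 40 = 29.600
  age 7: 0.43 × 75 = 32.250
  age 8: 0.27 × 107 = 28.890
  age 9: 0.17 × 141 = 23.970
  age 10: 0.13 × 156 = 20.280
Maximum at age 7 (32.250).

7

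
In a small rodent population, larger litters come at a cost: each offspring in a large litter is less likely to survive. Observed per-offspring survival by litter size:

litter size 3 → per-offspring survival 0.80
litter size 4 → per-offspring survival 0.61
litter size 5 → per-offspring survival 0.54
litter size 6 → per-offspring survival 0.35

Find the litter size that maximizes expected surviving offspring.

Expected surviving offspring = c × s(c):
  c=3: 3 × 0.80 = 2.400
  c=4: 4 × 0.61 = 2.440
  c=5: 5 × 0.54 = 2.700
  c=6: 6 × 0.35 = 2.100
Maximum at c = 5 (2.700 surviving offspring).

5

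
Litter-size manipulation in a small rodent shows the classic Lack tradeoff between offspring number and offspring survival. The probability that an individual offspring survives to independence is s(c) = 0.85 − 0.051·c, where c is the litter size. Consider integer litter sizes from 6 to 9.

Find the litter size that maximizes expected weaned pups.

8

Expected weaned pups = c × s(c):
  c=6: 6 × 0.544 = 3.264
  c=7: 7 × 0.493 = 3.451
  c=8: 8 × 0.442 = 3.536
  c=9: 9 × 0.391 = 3.519
Maximum at c = 8 (3.536 weaned pups).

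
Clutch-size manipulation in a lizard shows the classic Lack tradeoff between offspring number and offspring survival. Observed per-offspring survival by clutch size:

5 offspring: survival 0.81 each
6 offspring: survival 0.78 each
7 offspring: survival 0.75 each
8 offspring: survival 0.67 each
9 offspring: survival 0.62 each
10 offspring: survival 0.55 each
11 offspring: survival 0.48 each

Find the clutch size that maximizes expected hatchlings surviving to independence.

9

Expected hatchlings surviving to independence = c × s(c):
  c=5: 5 × 0.81 = 4.050
  c=6: 6 × 0.78 = 4.680
  c=7: 7 × 0.75 = 5.250
  c=8: 8 × 0.67 = 5.360
  c=9: 9 × 0.62 = 5.580
  c=10: 10 × 0.55 = 5.500
  c=11: 11 × 0.48 = 5.280
Maximum at c = 9 (5.580 hatchlings surviving to independence).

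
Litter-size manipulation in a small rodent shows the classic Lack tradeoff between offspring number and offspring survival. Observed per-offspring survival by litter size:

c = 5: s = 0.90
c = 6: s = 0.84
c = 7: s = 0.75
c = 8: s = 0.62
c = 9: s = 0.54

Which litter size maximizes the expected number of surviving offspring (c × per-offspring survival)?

7

Expected surviving offspring = c × s(c):
  c=5: 5 × 0.90 = 4.500
  c=6: 6 × 0.84 = 5.040
  c=7: 7 × 0.75 = 5.250
  c=8: 8 × 0.62 = 4.960
  c=9: 9 × 0.54 = 4.860
Maximum at c = 7 (5.250 surviving offspring).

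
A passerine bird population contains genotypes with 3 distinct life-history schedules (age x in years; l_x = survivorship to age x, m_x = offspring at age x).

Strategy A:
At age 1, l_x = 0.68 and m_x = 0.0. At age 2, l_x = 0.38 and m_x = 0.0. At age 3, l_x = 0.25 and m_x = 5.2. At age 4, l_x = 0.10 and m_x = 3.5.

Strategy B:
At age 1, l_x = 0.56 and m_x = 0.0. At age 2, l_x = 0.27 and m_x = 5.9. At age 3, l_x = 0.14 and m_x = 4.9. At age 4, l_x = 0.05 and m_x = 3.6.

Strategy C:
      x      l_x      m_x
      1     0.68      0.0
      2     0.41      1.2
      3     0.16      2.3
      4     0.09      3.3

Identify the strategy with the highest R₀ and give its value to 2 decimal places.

Strategy A: R₀ = 0.68×0.0 + 0.38×0.0 + 0.25×5.2 + 0.10×3.5 = 1.6500
Strategy B: R₀ = 0.56×0.0 + 0.27×5.9 + 0.14×4.9 + 0.05×3.6 = 2.4590
Strategy C: R₀ = 0.68×0.0 + 0.41×1.2 + 0.16×2.3 + 0.09×3.3 = 1.1570
Highest R₀: strategy B with 2.4590.

2.46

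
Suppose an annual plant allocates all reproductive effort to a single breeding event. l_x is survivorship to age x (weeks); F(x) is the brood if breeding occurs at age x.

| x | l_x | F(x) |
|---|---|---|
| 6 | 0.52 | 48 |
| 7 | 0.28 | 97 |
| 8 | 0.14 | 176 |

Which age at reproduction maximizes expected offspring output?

Expected offspring if breeding at age x = l_x × F(x):
  age 6: 0.52 × 48 = 24.960
  age 7: 0.28 × 97 = 27.160
  age 8: 0.14 × 176 = 24.640
Maximum at age 7 (27.160).

7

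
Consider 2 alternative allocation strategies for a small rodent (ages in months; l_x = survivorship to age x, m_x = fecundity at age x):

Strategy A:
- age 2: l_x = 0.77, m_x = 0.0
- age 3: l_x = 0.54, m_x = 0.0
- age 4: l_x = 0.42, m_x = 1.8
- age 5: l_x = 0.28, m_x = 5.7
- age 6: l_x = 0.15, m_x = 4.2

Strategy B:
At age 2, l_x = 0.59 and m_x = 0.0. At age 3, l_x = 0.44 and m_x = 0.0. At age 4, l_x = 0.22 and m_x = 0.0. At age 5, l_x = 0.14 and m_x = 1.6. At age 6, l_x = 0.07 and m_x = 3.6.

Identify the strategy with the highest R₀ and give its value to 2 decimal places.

Strategy A: R₀ = 0.77×0.0 + 0.54×0.0 + 0.42×1.8 + 0.28×5.7 + 0.15×4.2 = 2.9820
Strategy B: R₀ = 0.59×0.0 + 0.44×0.0 + 0.22×0.0 + 0.14×1.6 + 0.07×3.6 = 0.4760
Highest R₀: strategy A with 2.9820.

2.98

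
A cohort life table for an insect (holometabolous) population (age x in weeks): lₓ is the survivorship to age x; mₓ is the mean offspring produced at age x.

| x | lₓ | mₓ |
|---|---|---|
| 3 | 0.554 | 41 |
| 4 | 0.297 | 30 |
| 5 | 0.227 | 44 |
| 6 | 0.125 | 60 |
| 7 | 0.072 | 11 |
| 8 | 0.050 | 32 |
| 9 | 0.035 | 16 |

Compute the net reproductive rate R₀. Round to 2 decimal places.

52.06

R₀ = Σ lₓ mₓ:
  age 3: 0.554 × 41 = 22.7140
  age 4: 0.297 × 30 = 8.9100
  age 5: 0.227 × 44 = 9.9880
  age 6: 0.125 × 60 = 7.5000
  age 7: 0.072 × 11 = 0.7920
  age 8: 0.050 × 32 = 1.6000
  age 9: 0.035 × 16 = 0.5600
R₀ = 22.7140 + 8.9100 + 9.9880 + 7.5000 + 0.7920 + 1.6000 + 0.5600 = 52.0640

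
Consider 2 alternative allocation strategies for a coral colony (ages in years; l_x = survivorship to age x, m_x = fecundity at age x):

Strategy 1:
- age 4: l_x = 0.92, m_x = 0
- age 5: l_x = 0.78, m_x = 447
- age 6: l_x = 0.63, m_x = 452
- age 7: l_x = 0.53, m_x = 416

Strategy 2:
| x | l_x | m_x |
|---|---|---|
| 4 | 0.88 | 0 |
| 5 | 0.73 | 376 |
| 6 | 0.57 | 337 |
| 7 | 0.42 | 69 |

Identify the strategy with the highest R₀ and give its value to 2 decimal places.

Strategy 1: R₀ = 0.92×0 + 0.78×447 + 0.63×452 + 0.53×416 = 853.9000
Strategy 2: R₀ = 0.88×0 + 0.73×376 + 0.57×337 + 0.42×69 = 495.5500
Highest R₀: strategy 1 with 853.9000.

853.90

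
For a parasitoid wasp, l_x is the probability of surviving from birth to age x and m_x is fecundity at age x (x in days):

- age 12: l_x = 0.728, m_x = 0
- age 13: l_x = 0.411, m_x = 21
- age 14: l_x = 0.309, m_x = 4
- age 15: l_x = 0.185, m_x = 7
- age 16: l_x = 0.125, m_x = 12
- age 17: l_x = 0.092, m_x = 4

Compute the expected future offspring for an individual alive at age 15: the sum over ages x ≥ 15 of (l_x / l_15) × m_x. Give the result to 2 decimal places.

l_15 = 0.185. Conditional survival from age 15 to x is l_x / l_15.
  x=15: (0.185/0.185) × 7 = 7.0000
  x=16: (0.125/0.185) × 12 = 8.1081
  x=17: (0.092/0.185) × 4 = 1.9892
Sum = 7.0000 + 8.1081 + 1.9892 = 17.0973

17.10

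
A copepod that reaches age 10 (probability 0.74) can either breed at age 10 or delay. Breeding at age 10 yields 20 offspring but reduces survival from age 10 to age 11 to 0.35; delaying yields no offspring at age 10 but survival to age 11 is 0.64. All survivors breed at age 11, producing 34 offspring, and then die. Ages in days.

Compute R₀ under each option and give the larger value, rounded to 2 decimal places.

breed at age 10: R₀ = 0.74 × (20 + 0.35 × 34) = 0.74 × 31.9000 = 23.6060
delay to age 11: R₀ = 0.74 × (0.64 × 34) = 0.74 × 21.7600 = 16.1024
Higher: breed at age 10 (23.6060).

23.61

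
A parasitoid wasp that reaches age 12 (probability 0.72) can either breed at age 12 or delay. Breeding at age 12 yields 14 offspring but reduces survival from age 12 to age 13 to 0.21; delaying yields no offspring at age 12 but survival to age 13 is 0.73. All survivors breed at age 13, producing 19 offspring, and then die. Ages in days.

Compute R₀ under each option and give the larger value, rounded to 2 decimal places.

breed at age 12: R₀ = 0.72 × (14 + 0.21 × 19) = 0.72 × 17.9900 = 12.9528
delay to age 13: R₀ = 0.72 × (0.73 × 19) = 0.72 × 13.8700 = 9.9864
Higher: breed at age 12 (12.9528).

12.95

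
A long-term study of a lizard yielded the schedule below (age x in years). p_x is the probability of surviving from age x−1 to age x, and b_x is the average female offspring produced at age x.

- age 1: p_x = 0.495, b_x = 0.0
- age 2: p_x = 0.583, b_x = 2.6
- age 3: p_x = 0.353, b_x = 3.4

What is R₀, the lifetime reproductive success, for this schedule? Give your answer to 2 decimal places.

Survivorship from birth: l_x = p_1·p_2·…·p_x.
  l_1 = 0.49500
  l_2 = 0.28858
  l_3 = 0.10187
R₀ = Σ l_x b_x:
  age 1: 0.49500 × 0.0 = 0.0000
  age 2: 0.28858 × 2.6 = 0.7503
  age 3: 0.10187 × 3.4 = 0.3464
R₀ = 0.0000 + 0.7503 + 0.3464 = 1.0967

1.10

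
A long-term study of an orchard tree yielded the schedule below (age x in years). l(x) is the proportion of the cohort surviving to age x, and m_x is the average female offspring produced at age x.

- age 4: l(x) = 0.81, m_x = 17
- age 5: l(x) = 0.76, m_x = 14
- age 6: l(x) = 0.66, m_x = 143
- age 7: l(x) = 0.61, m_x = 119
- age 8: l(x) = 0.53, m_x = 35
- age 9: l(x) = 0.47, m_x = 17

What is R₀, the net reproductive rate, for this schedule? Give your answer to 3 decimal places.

217.920

R₀ = Σ l(x) m_x:
  age 4: 0.81 × 17 = 13.7700
  age 5: 0.76 × 14 = 10.6400
  age 6: 0.66 × 143 = 94.3800
  age 7: 0.61 × 119 = 72.5900
  age 8: 0.53 × 35 = 18.5500
  age 9: 0.47 × 17 = 7.9900
R₀ = 13.7700 + 10.6400 + 94.3800 + 72.5900 + 18.5500 + 7.9900 = 217.9200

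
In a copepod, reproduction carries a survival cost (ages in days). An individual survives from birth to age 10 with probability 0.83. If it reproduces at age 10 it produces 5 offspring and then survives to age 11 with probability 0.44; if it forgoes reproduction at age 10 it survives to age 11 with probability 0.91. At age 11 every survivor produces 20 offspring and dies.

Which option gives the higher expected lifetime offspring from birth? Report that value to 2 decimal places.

breed at age 10: R₀ = 0.83 × (5 + 0.44 × 20) = 0.83 × 13.8000 = 11.4540
delay to age 11: R₀ = 0.83 × (0.91 × 20) = 0.83 × 18.2000 = 15.1060
Higher: delay to age 11 (15.1060).

15.11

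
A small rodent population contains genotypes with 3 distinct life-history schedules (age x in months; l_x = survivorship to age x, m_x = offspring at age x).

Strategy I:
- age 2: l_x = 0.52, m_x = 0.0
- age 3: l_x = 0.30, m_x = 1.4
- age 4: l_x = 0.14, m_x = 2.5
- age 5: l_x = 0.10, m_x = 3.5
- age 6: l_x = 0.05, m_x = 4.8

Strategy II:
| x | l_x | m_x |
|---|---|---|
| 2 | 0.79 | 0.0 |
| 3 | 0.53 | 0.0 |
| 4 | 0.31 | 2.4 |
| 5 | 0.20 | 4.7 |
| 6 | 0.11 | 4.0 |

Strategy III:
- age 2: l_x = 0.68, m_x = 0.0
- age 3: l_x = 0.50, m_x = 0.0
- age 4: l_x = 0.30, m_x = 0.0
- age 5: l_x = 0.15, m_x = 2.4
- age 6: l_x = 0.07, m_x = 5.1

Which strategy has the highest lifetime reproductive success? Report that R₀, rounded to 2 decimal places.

2.12

Strategy I: R₀ = 0.52×0.0 + 0.30×1.4 + 0.14×2.5 + 0.10×3.5 + 0.05×4.8 = 1.3600
Strategy II: R₀ = 0.79×0.0 + 0.53×0.0 + 0.31×2.4 + 0.20×4.7 + 0.11×4.0 = 2.1240
Strategy III: R₀ = 0.68×0.0 + 0.50×0.0 + 0.30×0.0 + 0.15×2.4 + 0.07×5.1 = 0.7170
Highest R₀: strategy II with 2.1240.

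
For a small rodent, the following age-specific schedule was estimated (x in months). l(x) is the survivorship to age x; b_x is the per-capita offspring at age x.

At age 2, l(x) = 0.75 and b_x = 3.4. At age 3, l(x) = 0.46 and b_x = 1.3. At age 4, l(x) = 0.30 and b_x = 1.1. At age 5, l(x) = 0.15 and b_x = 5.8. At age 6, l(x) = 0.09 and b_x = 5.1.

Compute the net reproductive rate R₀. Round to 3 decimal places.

4.807

R₀ = Σ l(x) b_x:
  age 2: 0.75 × 3.4 = 2.5500
  age 3: 0.46 × 1.3 = 0.5980
  age 4: 0.30 × 1.1 = 0.3300
  age 5: 0.15 × 5.8 = 0.8700
  age 6: 0.09 × 5.1 = 0.4590
R₀ = 2.5500 + 0.5980 + 0.3300 + 0.8700 + 0.4590 = 4.8070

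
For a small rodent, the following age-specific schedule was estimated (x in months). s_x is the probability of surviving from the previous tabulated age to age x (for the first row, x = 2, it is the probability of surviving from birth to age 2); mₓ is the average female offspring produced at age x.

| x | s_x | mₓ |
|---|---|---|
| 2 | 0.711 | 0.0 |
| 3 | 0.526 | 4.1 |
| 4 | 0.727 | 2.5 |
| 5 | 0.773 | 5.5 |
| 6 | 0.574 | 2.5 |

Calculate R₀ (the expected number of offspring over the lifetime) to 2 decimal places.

3.67

Survivorship from birth: l_x = s_2·s_3·…·s_x.
  l_2 = 0.71100
  l_3 = 0.37399
  l_4 = 0.27189
  l_5 = 0.21017
  l_6 = 0.12064
R₀ = Σ l_x mₓ:
  age 2: 0.71100 × 0.0 = 0.0000
  age 3: 0.37399 × 4.1 = 1.5334
  age 4: 0.27189 × 2.5 = 0.6797
  age 5: 0.21017 × 5.5 = 1.1559
  age 6: 0.12064 × 2.5 = 0.3016
R₀ = 0.0000 + 1.5334 + 0.6797 + 1.1559 + 0.3016 = 3.6706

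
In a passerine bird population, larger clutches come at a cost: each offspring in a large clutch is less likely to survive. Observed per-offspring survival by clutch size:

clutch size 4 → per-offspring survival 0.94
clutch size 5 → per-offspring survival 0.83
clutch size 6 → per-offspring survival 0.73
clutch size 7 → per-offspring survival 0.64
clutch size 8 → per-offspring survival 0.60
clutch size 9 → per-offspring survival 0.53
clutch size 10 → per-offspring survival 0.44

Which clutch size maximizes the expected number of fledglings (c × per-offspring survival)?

Expected fledglings = c × s(c):
  c=4: 4 × 0.94 = 3.760
  c=5: 5 × 0.83 = 4.150
  c=6: 6 × 0.73 = 4.380
  c=7: 7 × 0.64 = 4.480
  c=8: 8 × 0.60 = 4.800
  c=9: 9 × 0.53 = 4.770
  c=10: 10 × 0.44 = 4.400
Maximum at c = 8 (4.800 fledglings).

8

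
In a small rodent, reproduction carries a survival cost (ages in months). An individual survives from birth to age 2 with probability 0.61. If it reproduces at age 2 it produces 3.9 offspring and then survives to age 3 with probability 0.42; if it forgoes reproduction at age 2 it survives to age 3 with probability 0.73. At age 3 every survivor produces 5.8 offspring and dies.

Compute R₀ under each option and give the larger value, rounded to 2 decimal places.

breed at age 2: R₀ = 0.61 × (3.9 + 0.42 × 5.8) = 0.61 × 6.3360 = 3.8650
delay to age 3: R₀ = 0.61 × (0.73 × 5.8) = 0.61 × 4.2340 = 2.5827
Higher: breed at age 2 (3.8650).

3.86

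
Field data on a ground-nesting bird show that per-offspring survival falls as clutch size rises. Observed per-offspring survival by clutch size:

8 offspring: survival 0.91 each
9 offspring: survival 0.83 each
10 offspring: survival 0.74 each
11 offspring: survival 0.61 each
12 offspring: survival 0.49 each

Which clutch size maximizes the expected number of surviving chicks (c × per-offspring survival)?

Expected surviving chicks = c × s(c):
  c=8: 8 × 0.91 = 7.280
  c=9: 9 × 0.83 = 7.470
  c=10: 10 × 0.74 = 7.400
  c=11: 11 × 0.61 = 6.710
  c=12: 12 × 0.49 = 5.880
Maximum at c = 9 (7.470 surviving chicks).

9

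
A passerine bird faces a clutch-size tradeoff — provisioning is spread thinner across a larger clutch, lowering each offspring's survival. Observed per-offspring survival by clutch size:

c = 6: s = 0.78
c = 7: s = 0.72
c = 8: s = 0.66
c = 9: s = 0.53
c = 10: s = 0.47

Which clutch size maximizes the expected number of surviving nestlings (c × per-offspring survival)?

8

Expected surviving nestlings = c × s(c):
  c=6: 6 × 0.78 = 4.680
  c=7: 7 × 0.72 = 5.040
  c=8: 8 × 0.66 = 5.280
  c=9: 9 × 0.53 = 4.770
  c=10: 10 × 0.47 = 4.700
Maximum at c = 8 (5.280 surviving nestlings).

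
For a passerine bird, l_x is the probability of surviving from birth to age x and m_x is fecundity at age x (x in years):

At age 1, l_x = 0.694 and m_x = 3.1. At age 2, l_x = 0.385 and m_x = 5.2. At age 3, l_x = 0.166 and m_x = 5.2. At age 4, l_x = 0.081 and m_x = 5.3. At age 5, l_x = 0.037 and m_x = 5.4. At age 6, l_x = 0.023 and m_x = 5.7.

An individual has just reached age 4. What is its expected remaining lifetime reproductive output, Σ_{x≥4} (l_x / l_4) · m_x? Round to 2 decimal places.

l_4 = 0.081. Conditional survival from age 4 to x is l_x / l_4.
  x=4: (0.081/0.081) × 5.3 = 5.3000
  x=5: (0.037/0.081) × 5.4 = 2.4667
  x=6: (0.023/0.081) × 5.7 = 1.6185
Sum = 5.3000 + 2.4667 + 1.6185 = 9.3852

9.39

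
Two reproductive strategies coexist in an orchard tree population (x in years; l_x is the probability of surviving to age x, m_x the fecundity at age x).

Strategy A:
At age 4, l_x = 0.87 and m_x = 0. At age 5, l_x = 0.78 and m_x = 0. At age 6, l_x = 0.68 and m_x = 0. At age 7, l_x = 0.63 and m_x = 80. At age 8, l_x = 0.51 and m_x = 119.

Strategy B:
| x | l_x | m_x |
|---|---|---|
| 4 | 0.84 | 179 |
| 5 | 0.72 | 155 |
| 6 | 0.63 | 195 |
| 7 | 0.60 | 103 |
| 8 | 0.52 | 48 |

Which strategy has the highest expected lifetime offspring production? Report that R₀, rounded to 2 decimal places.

471.57

Strategy A: R₀ = 0.87×0 + 0.78×0 + 0.68×0 + 0.63×80 + 0.51×119 = 111.0900
Strategy B: R₀ = 0.84×179 + 0.72×155 + 0.63×195 + 0.60×103 + 0.52×48 = 471.5700
Highest R₀: strategy B with 471.5700.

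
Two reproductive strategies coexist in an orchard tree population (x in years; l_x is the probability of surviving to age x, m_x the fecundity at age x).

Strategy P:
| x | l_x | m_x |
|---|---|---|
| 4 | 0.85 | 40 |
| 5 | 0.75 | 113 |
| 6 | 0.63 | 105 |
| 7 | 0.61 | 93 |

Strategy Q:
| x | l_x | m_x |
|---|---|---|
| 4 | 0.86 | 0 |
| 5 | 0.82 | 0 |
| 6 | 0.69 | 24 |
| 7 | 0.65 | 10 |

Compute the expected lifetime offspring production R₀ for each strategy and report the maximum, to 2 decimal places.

Strategy P: R₀ = 0.85×40 + 0.75×113 + 0.63×105 + 0.61×93 = 241.6300
Strategy Q: R₀ = 0.86×0 + 0.82×0 + 0.69×24 + 0.65×10 = 23.0600
Highest R₀: strategy P with 241.6300.

241.63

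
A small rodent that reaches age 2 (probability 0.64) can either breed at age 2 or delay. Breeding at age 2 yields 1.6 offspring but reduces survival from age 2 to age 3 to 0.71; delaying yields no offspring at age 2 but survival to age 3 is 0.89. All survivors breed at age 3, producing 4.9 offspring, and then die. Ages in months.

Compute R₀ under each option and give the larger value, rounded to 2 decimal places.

3.25

breed at age 2: R₀ = 0.64 × (1.6 + 0.71 × 4.9) = 0.64 × 5.0790 = 3.2506
delay to age 3: R₀ = 0.64 × (0.89 × 4.9) = 0.64 × 4.3610 = 2.7910
Higher: breed at age 2 (3.2506).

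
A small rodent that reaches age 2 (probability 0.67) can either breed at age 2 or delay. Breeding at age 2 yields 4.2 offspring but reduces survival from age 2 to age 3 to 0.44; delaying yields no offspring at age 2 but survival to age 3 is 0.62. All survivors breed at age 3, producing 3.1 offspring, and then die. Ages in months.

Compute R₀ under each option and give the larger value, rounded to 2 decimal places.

breed at age 2: R₀ = 0.67 × (4.2 + 0.44 × 3.1) = 0.67 × 5.5640 = 3.7279
delay to age 3: R₀ = 0.67 × (0.62 × 3.1) = 0.67 × 1.9220 = 1.2877
Higher: breed at age 2 (3.7279).

3.73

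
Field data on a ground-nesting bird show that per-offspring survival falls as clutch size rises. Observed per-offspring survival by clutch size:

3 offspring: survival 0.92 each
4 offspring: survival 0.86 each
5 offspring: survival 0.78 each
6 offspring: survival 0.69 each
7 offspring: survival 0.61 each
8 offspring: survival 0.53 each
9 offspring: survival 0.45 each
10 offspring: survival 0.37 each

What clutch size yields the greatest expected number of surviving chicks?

Expected surviving chicks = c × s(c):
  c=3: 3 × 0.92 = 2.760
  c=4: 4 × 0.86 = 3.440
  c=5: 5 × 0.78 = 3.900
  c=6: 6 × 0.69 = 4.140
  c=7: 7 × 0.61 = 4.270
  c=8: 8 × 0.53 = 4.240
  c=9: 9 × 0.45 = 4.050
  c=10: 10 × 0.37 = 3.700
Maximum at c = 7 (4.270 surviving chicks).

7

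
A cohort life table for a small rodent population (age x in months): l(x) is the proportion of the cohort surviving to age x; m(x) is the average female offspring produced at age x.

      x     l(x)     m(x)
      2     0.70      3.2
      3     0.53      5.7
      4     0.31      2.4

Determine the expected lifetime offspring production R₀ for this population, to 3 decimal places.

6.005

R₀ = Σ l(x) m(x):
  age 2: 0.70 × 3.2 = 2.2400
  age 3: 0.53 × 5.7 = 3.0210
  age 4: 0.31 × 2.4 = 0.7440
R₀ = 2.2400 + 3.0210 + 0.7440 = 6.0050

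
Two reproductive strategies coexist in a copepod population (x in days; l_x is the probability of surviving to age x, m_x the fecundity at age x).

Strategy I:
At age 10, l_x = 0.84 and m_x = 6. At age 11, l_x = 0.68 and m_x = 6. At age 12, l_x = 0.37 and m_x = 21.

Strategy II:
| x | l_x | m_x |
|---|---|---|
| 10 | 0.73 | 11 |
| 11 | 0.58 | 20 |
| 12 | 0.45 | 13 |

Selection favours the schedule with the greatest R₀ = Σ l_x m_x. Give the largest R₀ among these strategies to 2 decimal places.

Strategy I: R₀ = 0.84×6 + 0.68×6 + 0.37×21 = 16.8900
Strategy II: R₀ = 0.73×11 + 0.58×20 + 0.45×13 = 25.4800
Highest R₀: strategy II with 25.4800.

25.48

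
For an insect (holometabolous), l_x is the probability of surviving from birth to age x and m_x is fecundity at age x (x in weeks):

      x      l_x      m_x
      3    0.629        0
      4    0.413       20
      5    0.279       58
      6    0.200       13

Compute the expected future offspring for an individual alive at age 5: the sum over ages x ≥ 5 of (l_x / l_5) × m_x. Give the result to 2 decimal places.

67.32

l_5 = 0.279. Conditional survival from age 5 to x is l_x / l_5.
  x=5: (0.279/0.279) × 58 = 58.0000
  x=6: (0.200/0.279) × 13 = 9.3190
Sum = 58.0000 + 9.3190 = 67.3190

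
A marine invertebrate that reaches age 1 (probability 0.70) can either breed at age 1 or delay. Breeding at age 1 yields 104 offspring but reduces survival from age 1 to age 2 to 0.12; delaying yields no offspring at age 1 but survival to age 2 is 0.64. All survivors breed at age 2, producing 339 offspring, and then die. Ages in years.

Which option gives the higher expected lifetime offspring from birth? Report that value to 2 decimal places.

151.87

breed at age 1: R₀ = 0.70 × (104 + 0.12 × 339) = 0.70 × 144.6800 = 101.2760
delay to age 2: R₀ = 0.70 × (0.64 × 339) = 0.70 × 216.9600 = 151.8720
Higher: delay to age 2 (151.8720).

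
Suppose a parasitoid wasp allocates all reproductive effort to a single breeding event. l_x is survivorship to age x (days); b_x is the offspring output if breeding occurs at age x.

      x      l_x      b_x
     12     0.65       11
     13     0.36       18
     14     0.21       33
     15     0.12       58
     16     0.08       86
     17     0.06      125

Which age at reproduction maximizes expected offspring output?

Expected offspring if breeding at age x = l_x × b_x:
  age 12: 0.65 × 11 = 7.150
  age 13: 0.36 × 18 = 6.480
  age 14: 0.21 × 33 = 6.930
  age 15: 0.12 × 58 = 6.960
  age 16: 0.08 × 86 = 6.880
  age 17: 0.06 × 125 = 7.500
Maximum at age 17 (7.500).

17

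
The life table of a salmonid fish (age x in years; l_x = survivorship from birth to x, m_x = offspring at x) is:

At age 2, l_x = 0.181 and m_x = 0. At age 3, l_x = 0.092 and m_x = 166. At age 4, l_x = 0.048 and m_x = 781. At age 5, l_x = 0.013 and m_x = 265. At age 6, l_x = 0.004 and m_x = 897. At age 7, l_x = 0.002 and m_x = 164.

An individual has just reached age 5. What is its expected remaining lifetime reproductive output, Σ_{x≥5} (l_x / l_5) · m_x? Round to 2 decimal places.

566.23

l_5 = 0.013. Conditional survival from age 5 to x is l_x / l_5.
  x=5: (0.013/0.013) × 265 = 265.0000
  x=6: (0.004/0.013) × 897 = 276.0000
  x=7: (0.002/0.013) × 164 = 25.2308
Sum = 265.0000 + 276.0000 + 25.2308 = 566.2308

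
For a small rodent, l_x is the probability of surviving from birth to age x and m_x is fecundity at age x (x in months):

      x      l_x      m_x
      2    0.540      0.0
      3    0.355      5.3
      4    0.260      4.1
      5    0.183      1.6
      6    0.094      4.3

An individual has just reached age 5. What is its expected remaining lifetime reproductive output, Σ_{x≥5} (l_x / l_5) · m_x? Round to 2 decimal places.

3.81

l_5 = 0.183. Conditional survival from age 5 to x is l_x / l_5.
  x=5: (0.183/0.183) × 1.6 = 1.6000
  x=6: (0.094/0.183) × 4.3 = 2.2087
Sum = 1.6000 + 2.2087 = 3.8087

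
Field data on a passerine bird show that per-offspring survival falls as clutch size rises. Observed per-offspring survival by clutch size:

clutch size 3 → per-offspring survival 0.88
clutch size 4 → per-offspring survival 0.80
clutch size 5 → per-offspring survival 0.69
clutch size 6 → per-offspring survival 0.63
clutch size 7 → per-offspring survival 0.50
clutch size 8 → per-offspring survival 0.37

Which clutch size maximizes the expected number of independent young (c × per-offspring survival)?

Expected independent young = c × s(c):
  c=3: 3 × 0.88 = 2.640
  c=4: 4 × 0.80 = 3.200
  c=5: 5 × 0.69 = 3.450
  c=6: 6 × 0.63 = 3.780
  c=7: 7 × 0.50 = 3.500
  c=8: 8 × 0.37 = 2.960
Maximum at c = 6 (3.780 independent young).

6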